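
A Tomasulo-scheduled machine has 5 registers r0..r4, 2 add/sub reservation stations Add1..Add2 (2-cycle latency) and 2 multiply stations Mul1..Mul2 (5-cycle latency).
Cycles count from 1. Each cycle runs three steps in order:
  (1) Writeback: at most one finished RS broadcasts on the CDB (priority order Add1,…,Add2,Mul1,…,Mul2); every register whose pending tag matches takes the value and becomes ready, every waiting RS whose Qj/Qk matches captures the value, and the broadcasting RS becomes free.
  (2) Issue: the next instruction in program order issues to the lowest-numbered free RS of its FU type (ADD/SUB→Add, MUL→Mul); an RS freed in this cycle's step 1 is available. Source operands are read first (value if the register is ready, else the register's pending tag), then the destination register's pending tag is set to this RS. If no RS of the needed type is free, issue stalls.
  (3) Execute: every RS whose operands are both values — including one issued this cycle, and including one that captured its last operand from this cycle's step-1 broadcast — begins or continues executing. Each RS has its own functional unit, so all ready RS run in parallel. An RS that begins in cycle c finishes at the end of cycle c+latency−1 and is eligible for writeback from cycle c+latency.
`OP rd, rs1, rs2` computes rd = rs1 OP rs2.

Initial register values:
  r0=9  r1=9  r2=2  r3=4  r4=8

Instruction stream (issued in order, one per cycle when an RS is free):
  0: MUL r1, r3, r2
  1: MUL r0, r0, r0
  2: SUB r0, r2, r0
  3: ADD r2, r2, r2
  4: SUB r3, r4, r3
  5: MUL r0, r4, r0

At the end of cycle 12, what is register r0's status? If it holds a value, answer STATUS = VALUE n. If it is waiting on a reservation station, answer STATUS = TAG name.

STATUS = TAG Mul1

  c1: issue MUL r1<-Mul1  regs: r0:9,r1:Mul1,r2:2,r3:4,r4:8
  c2: issue MUL r0<-Mul2  regs: r0:Mul2,r1:Mul1,r2:2,r3:4,r4:8
  c3: issue SUB r0<-Add1  regs: r0:Add1,r1:Mul1,r2:2,r3:4,r4:8
  c4: issue ADD r2<-Add2  regs: r0:Add1,r1:Mul1,r2:Add2,r3:4,r4:8
  c5: stall  regs: r0:Add1,r1:Mul1,r2:Add2,r3:4,r4:8
  c6: CDB Add2=4; issue SUB r3<-Add2  regs: r0:Add1,r1:Mul1,r2:4,r3:Add2,r4:8
  c7: CDB Mul1=8; issue MUL r0<-Mul1  regs: r0:Mul1,r1:8,r2:4,r3:Add2,r4:8
  c8: CDB Add2=4  regs: r0:Mul1,r1:8,r2:4,r3:4,r4:8
  c9: CDB Mul2=81  regs: r0:Mul1,r1:8,r2:4,r3:4,r4:8
  c10: -  regs: r0:Mul1,r1:8,r2:4,r3:4,r4:8
  c11: CDB Add1=-79  regs: r0:Mul1,r1:8,r2:4,r3:4,r4:8
  c12: -  regs: r0:Mul1,r1:8,r2:4,r3:4,r4:8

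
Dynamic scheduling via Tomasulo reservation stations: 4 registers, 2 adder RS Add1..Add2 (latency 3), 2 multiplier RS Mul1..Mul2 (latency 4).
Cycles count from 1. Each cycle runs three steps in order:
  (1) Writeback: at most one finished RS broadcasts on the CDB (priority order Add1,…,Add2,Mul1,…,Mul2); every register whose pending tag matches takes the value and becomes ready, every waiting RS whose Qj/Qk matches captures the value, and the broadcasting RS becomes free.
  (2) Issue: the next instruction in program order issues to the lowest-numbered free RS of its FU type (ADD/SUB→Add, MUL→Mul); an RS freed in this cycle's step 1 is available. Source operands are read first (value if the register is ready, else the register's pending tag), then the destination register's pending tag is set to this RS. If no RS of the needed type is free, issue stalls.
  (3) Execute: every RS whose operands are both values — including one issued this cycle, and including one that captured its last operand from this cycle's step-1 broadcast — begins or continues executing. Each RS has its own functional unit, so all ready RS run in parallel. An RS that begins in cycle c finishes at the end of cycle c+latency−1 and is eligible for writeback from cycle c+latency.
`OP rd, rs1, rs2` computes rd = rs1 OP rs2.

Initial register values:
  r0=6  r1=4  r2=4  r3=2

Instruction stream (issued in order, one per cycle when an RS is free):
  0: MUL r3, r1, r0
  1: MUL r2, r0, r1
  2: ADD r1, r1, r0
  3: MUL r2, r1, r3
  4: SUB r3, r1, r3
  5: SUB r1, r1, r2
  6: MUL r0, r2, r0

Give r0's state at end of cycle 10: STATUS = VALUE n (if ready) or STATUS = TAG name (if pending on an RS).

cycle 1: issue MUL r3<-Mul1 // r0:6,r1:4,r2:4,r3:Mul1
cycle 2: issue MUL r2<-Mul2 // r0:6,r1:4,r2:Mul2,r3:Mul1
cycle 3: issue ADD r1<-Add1 // r0:6,r1:Add1,r2:Mul2,r3:Mul1
cycle 4: stall // r0:6,r1:Add1,r2:Mul2,r3:Mul1
cycle 5: CDB Mul1=24; issue MUL r2<-Mul1 // r0:6,r1:Add1,r2:Mul1,r3:24
cycle 6: CDB Add1=10; issue SUB r3<-Add1 // r0:6,r1:10,r2:Mul1,r3:Add1
cycle 7: CDB Mul2=24; issue SUB r1<-Add2 // r0:6,r1:Add2,r2:Mul1,r3:Add1
cycle 8: issue MUL r0<-Mul2 // r0:Mul2,r1:Add2,r2:Mul1,r3:Add1
cycle 9: CDB Add1=-14 // r0:Mul2,r1:Add2,r2:Mul1,r3:-14
cycle 10: CDB Mul1=240 // r0:Mul2,r1:Add2,r2:240,r3:-14

STATUS = TAG Mul2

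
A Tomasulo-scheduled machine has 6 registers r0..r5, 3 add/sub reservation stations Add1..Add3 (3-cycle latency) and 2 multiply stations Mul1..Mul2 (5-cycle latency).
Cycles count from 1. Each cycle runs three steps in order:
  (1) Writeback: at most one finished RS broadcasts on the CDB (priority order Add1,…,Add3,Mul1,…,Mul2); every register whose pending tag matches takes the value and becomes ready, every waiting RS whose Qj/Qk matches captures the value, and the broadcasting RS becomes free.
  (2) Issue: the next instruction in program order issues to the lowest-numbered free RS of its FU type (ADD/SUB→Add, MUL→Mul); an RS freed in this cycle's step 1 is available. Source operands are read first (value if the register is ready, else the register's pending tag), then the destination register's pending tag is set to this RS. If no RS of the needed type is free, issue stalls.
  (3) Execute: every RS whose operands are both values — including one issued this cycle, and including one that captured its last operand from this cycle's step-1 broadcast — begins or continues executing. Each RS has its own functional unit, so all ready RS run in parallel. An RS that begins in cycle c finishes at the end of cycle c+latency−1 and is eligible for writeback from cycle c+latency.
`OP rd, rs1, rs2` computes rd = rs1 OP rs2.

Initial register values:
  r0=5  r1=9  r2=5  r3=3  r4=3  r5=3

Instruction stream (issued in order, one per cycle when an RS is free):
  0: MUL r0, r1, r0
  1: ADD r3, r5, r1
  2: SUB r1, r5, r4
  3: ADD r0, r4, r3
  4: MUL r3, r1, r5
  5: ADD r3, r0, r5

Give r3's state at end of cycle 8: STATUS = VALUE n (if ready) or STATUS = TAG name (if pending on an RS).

cycle 1: issue MUL r0<-Mul1 // r0:Mul1,r1:9,r2:5,r3:3,r4:3,r5:3
cycle 2: issue ADD r3<-Add1 // r0:Mul1,r1:9,r2:5,r3:Add1,r4:3,r5:3
cycle 3: issue SUB r1<-Add2 // r0:Mul1,r1:Add2,r2:5,r3:Add1,r4:3,r5:3
cycle 4: issue ADD r0<-Add3 // r0:Add3,r1:Add2,r2:5,r3:Add1,r4:3,r5:3
cycle 5: CDB Add1=12; issue MUL r3<-Mul2 // r0:Add3,r1:Add2,r2:5,r3:Mul2,r4:3,r5:3
cycle 6: CDB Add2=0; issue ADD r3<-Add1 // r0:Add3,r1:0,r2:5,r3:Add1,r4:3,r5:3
cycle 7: CDB Mul1=45 // r0:Add3,r1:0,r2:5,r3:Add1,r4:3,r5:3
cycle 8: CDB Add3=15 // r0:15,r1:0,r2:5,r3:Add1,r4:3,r5:3

STATUS = TAG Add1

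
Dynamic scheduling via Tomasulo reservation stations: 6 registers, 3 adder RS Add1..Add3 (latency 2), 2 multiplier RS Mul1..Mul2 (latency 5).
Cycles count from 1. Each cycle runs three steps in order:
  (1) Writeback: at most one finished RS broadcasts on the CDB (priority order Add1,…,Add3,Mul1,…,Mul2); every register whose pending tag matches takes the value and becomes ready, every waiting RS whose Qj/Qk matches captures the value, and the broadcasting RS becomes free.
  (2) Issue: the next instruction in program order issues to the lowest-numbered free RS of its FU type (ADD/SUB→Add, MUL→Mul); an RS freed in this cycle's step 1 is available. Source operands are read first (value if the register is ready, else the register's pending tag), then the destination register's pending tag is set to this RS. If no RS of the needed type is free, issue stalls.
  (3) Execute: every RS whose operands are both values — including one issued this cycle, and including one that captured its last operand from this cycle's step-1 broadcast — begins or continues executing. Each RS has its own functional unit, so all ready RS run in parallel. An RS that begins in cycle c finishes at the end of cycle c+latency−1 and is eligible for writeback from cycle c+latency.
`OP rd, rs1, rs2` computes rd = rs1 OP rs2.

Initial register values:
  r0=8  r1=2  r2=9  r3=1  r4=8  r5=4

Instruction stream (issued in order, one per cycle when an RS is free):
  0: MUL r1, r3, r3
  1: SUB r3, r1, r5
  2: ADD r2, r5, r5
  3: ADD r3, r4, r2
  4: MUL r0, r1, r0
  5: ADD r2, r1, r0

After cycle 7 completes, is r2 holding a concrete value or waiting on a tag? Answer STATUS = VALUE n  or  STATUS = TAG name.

c1: issue MUL r1<-Mul1 | r0:8,r1:Mul1,r2:9,r3:1,r4:8,r5:4
c2: issue SUB r3<-Add1 | r0:8,r1:Mul1,r2:9,r3:Add1,r4:8,r5:4
c3: issue ADD r2<-Add2 | r0:8,r1:Mul1,r2:Add2,r3:Add1,r4:8,r5:4
c4: issue ADD r3<-Add3 | r0:8,r1:Mul1,r2:Add2,r3:Add3,r4:8,r5:4
c5: CDB Add2=8; issue MUL r0<-Mul2 | r0:Mul2,r1:Mul1,r2:8,r3:Add3,r4:8,r5:4
c6: CDB Mul1=1; issue ADD r2<-Add2 | r0:Mul2,r1:1,r2:Add2,r3:Add3,r4:8,r5:4
c7: CDB Add3=16 | r0:Mul2,r1:1,r2:Add2,r3:16,r4:8,r5:4

STATUS = TAG Add2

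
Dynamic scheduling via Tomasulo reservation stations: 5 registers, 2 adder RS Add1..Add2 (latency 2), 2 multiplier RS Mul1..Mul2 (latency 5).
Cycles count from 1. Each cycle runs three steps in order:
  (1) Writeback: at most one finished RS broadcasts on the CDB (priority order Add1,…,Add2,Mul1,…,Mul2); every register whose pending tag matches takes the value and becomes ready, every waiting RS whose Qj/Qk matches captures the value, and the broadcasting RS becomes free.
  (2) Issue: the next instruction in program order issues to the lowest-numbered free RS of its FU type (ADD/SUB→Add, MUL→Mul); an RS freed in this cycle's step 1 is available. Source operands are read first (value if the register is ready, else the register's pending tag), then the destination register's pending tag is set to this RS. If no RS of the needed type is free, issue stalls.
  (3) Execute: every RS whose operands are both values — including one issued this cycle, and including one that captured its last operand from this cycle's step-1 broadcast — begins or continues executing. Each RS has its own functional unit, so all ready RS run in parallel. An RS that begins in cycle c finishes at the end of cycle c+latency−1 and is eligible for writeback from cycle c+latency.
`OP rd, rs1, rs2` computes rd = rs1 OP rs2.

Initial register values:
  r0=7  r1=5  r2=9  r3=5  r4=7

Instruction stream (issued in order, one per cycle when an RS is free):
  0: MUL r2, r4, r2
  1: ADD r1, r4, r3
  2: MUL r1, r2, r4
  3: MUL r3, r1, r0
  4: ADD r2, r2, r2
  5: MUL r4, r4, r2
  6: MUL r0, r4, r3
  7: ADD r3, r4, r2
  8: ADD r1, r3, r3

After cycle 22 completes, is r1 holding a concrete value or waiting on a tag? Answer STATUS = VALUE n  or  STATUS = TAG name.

  c1: issue MUL r2<-Mul1  regs: r0:7,r1:5,r2:Mul1,r3:5,r4:7
  c2: issue ADD r1<-Add1  regs: r0:7,r1:Add1,r2:Mul1,r3:5,r4:7
  c3: issue MUL r1<-Mul2  regs: r0:7,r1:Mul2,r2:Mul1,r3:5,r4:7
  c4: CDB Add1=12; stall  regs: r0:7,r1:Mul2,r2:Mul1,r3:5,r4:7
  c5: stall  regs: r0:7,r1:Mul2,r2:Mul1,r3:5,r4:7
  c6: CDB Mul1=63; issue MUL r3<-Mul1  regs: r0:7,r1:Mul2,r2:63,r3:Mul1,r4:7
  c7: issue ADD r2<-Add1  regs: r0:7,r1:Mul2,r2:Add1,r3:Mul1,r4:7
  c8: stall  regs: r0:7,r1:Mul2,r2:Add1,r3:Mul1,r4:7
  c9: CDB Add1=126; stall  regs: r0:7,r1:Mul2,r2:126,r3:Mul1,r4:7
  c10: stall  regs: r0:7,r1:Mul2,r2:126,r3:Mul1,r4:7
  c11: CDB Mul2=441; issue MUL r4<-Mul2  regs: r0:7,r1:441,r2:126,r3:Mul1,r4:Mul2
  c12: stall  regs: r0:7,r1:441,r2:126,r3:Mul1,r4:Mul2
  c13: stall  regs: r0:7,r1:441,r2:126,r3:Mul1,r4:Mul2
  c14: stall  regs: r0:7,r1:441,r2:126,r3:Mul1,r4:Mul2
  c15: stall  regs: r0:7,r1:441,r2:126,r3:Mul1,r4:Mul2
  c16: CDB Mul1=3087; issue MUL r0<-Mul1  regs: r0:Mul1,r1:441,r2:126,r3:3087,r4:Mul2
  c17: CDB Mul2=882; issue ADD r3<-Add1  regs: r0:Mul1,r1:441,r2:126,r3:Add1,r4:882
  c18: issue ADD r1<-Add2  regs: r0:Mul1,r1:Add2,r2:126,r3:Add1,r4:882
  c19: CDB Add1=1008  regs: r0:Mul1,r1:Add2,r2:126,r3:1008,r4:882
  c20: -  regs: r0:Mul1,r1:Add2,r2:126,r3:1008,r4:882
  c21: CDB Add2=2016  regs: r0:Mul1,r1:2016,r2:126,r3:1008,r4:882
  c22: CDB Mul1=2722734  regs: r0:2722734,r1:2016,r2:126,r3:1008,r4:882

STATUS = VALUE 2016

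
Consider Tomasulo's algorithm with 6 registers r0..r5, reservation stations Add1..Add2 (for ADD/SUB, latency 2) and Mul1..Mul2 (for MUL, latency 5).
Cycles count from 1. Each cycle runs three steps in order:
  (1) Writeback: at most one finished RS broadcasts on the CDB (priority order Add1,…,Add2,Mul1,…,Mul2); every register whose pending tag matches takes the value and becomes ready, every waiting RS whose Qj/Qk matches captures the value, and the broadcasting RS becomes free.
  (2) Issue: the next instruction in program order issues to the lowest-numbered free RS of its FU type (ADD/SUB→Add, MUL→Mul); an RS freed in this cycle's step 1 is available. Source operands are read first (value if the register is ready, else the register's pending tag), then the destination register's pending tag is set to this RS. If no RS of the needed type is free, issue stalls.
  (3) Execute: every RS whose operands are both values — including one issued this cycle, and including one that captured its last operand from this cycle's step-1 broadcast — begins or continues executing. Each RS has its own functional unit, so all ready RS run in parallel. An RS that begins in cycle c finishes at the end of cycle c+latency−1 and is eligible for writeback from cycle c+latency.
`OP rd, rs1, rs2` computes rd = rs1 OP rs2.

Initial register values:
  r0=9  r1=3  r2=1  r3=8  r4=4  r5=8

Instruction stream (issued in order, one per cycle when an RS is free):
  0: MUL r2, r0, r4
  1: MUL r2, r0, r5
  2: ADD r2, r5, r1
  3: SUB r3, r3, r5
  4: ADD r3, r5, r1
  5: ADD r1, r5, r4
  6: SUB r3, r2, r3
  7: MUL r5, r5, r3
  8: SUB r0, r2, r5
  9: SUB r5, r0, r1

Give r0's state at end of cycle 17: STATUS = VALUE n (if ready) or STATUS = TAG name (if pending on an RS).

STATUS = VALUE 11

c1: issue MUL r2<-Mul1 | r0:9,r1:3,r2:Mul1,r3:8,r4:4,r5:8
c2: issue MUL r2<-Mul2 | r0:9,r1:3,r2:Mul2,r3:8,r4:4,r5:8
c3: issue ADD r2<-Add1 | r0:9,r1:3,r2:Add1,r3:8,r4:4,r5:8
c4: issue SUB r3<-Add2 | r0:9,r1:3,r2:Add1,r3:Add2,r4:4,r5:8
c5: CDB Add1=11; issue ADD r3<-Add1 | r0:9,r1:3,r2:11,r3:Add1,r4:4,r5:8
c6: CDB Add2=0; issue ADD r1<-Add2 | r0:9,r1:Add2,r2:11,r3:Add1,r4:4,r5:8
c7: CDB Add1=11; issue SUB r3<-Add1 | r0:9,r1:Add2,r2:11,r3:Add1,r4:4,r5:8
c8: CDB Add2=12; stall | r0:9,r1:12,r2:11,r3:Add1,r4:4,r5:8
c9: CDB Add1=0; stall | r0:9,r1:12,r2:11,r3:0,r4:4,r5:8
c10: CDB Mul1=36; issue MUL r5<-Mul1 | r0:9,r1:12,r2:11,r3:0,r4:4,r5:Mul1
c11: CDB Mul2=72; issue SUB r0<-Add1 | r0:Add1,r1:12,r2:11,r3:0,r4:4,r5:Mul1
c12: issue SUB r5<-Add2 | r0:Add1,r1:12,r2:11,r3:0,r4:4,r5:Add2
c13: - | r0:Add1,r1:12,r2:11,r3:0,r4:4,r5:Add2
c14: - | r0:Add1,r1:12,r2:11,r3:0,r4:4,r5:Add2
c15: CDB Mul1=0 | r0:Add1,r1:12,r2:11,r3:0,r4:4,r5:Add2
c16: - | r0:Add1,r1:12,r2:11,r3:0,r4:4,r5:Add2
c17: CDB Add1=11 | r0:11,r1:12,r2:11,r3:0,r4:4,r5:Add2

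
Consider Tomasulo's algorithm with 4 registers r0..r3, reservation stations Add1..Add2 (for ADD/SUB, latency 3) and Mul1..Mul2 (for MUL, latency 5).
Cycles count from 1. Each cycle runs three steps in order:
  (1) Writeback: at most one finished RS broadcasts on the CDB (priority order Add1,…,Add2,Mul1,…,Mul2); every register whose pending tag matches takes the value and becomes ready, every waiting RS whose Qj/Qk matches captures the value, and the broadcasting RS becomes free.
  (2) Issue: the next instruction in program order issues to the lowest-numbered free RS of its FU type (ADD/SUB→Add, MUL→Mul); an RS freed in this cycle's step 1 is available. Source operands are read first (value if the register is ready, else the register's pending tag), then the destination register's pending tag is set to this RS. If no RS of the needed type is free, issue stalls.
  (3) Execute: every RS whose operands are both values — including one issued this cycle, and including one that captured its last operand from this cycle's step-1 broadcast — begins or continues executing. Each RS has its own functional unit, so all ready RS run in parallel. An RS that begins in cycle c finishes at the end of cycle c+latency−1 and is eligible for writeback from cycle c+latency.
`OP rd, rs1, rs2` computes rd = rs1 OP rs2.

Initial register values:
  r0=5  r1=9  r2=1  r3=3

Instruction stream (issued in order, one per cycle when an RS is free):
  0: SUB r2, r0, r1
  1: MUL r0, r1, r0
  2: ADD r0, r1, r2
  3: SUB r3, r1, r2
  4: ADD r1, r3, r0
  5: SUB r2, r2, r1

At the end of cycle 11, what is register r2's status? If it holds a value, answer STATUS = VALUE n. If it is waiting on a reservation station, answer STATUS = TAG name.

STATUS = TAG Add2

cycle 1: issue SUB r2<-Add1 // r0:5,r1:9,r2:Add1,r3:3
cycle 2: issue MUL r0<-Mul1 // r0:Mul1,r1:9,r2:Add1,r3:3
cycle 3: issue ADD r0<-Add2 // r0:Add2,r1:9,r2:Add1,r3:3
cycle 4: CDB Add1=-4; issue SUB r3<-Add1 // r0:Add2,r1:9,r2:-4,r3:Add1
cycle 5: stall // r0:Add2,r1:9,r2:-4,r3:Add1
cycle 6: stall // r0:Add2,r1:9,r2:-4,r3:Add1
cycle 7: CDB Add1=13; issue ADD r1<-Add1 // r0:Add2,r1:Add1,r2:-4,r3:13
cycle 8: CDB Add2=5; issue SUB r2<-Add2 // r0:5,r1:Add1,r2:Add2,r3:13
cycle 9: CDB Mul1=45 // r0:5,r1:Add1,r2:Add2,r3:13
cycle 10: - // r0:5,r1:Add1,r2:Add2,r3:13
cycle 11: CDB Add1=18 // r0:5,r1:18,r2:Add2,r3:13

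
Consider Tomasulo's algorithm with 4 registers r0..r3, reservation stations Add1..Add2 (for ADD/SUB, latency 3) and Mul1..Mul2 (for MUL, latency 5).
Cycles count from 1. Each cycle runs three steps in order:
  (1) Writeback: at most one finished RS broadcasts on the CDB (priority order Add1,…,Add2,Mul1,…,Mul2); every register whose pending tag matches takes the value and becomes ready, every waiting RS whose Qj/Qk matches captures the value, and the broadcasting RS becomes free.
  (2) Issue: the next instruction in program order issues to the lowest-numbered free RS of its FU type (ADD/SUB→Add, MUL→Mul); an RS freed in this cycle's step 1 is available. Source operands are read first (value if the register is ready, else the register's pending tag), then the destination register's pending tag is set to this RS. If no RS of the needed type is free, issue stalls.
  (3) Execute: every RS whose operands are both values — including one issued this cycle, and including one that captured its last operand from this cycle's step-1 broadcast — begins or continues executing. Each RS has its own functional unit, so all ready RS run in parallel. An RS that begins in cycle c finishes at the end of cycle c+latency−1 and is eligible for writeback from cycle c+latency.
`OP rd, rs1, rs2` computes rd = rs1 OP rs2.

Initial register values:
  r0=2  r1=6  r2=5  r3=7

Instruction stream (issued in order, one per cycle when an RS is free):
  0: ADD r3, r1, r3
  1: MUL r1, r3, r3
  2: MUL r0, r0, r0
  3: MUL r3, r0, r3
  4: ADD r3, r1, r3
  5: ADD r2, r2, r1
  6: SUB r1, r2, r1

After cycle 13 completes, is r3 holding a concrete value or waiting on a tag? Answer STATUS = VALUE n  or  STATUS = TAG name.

STATUS = TAG Add1

cycle 1: issue ADD r3<-Add1 // r0:2,r1:6,r2:5,r3:Add1
cycle 2: issue MUL r1<-Mul1 // r0:2,r1:Mul1,r2:5,r3:Add1
cycle 3: issue MUL r0<-Mul2 // r0:Mul2,r1:Mul1,r2:5,r3:Add1
cycle 4: CDB Add1=13; stall // r0:Mul2,r1:Mul1,r2:5,r3:13
cycle 5: stall // r0:Mul2,r1:Mul1,r2:5,r3:13
cycle 6: stall // r0:Mul2,r1:Mul1,r2:5,r3:13
cycle 7: stall // r0:Mul2,r1:Mul1,r2:5,r3:13
cycle 8: CDB Mul2=4; issue MUL r3<-Mul2 // r0:4,r1:Mul1,r2:5,r3:Mul2
cycle 9: CDB Mul1=169; issue ADD r3<-Add1 // r0:4,r1:169,r2:5,r3:Add1
cycle 10: issue ADD r2<-Add2 // r0:4,r1:169,r2:Add2,r3:Add1
cycle 11: stall // r0:4,r1:169,r2:Add2,r3:Add1
cycle 12: stall // r0:4,r1:169,r2:Add2,r3:Add1
cycle 13: CDB Add2=174; issue SUB r1<-Add2 // r0:4,r1:Add2,r2:174,r3:Add1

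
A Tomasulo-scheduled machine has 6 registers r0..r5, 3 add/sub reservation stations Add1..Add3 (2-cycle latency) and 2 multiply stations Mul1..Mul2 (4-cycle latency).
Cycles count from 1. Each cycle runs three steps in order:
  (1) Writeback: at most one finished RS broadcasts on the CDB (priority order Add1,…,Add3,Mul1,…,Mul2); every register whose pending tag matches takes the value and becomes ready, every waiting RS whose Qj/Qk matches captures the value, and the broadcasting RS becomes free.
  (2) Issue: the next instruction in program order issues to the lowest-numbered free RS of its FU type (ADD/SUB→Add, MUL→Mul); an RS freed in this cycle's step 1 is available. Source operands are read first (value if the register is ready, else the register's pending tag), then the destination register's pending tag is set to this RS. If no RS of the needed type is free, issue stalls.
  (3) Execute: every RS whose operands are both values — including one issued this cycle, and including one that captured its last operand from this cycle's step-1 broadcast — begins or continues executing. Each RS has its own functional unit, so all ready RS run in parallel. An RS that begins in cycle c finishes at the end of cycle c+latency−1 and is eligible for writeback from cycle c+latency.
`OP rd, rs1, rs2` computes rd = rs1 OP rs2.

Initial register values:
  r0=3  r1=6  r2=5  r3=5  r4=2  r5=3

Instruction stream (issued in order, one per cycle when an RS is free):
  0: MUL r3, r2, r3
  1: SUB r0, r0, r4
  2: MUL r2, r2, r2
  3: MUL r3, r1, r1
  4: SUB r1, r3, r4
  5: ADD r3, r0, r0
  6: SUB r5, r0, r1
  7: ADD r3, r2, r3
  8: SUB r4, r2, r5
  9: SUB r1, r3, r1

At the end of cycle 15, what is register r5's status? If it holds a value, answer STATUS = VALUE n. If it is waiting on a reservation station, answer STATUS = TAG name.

cycle 1: issue MUL r3<-Mul1 // r0:3,r1:6,r2:5,r3:Mul1,r4:2,r5:3
cycle 2: issue SUB r0<-Add1 // r0:Add1,r1:6,r2:5,r3:Mul1,r4:2,r5:3
cycle 3: issue MUL r2<-Mul2 // r0:Add1,r1:6,r2:Mul2,r3:Mul1,r4:2,r5:3
cycle 4: CDB Add1=1; stall // r0:1,r1:6,r2:Mul2,r3:Mul1,r4:2,r5:3
cycle 5: CDB Mul1=25; issue MUL r3<-Mul1 // r0:1,r1:6,r2:Mul2,r3:Mul1,r4:2,r5:3
cycle 6: issue SUB r1<-Add1 // r0:1,r1:Add1,r2:Mul2,r3:Mul1,r4:2,r5:3
cycle 7: CDB Mul2=25; issue ADD r3<-Add2 // r0:1,r1:Add1,r2:25,r3:Add2,r4:2,r5:3
cycle 8: issue SUB r5<-Add3 // r0:1,r1:Add1,r2:25,r3:Add2,r4:2,r5:Add3
cycle 9: CDB Add2=2; issue ADD r3<-Add2 // r0:1,r1:Add1,r2:25,r3:Add2,r4:2,r5:Add3
cycle 10: CDB Mul1=36; stall // r0:1,r1:Add1,r2:25,r3:Add2,r4:2,r5:Add3
cycle 11: CDB Add2=27; issue SUB r4<-Add2 // r0:1,r1:Add1,r2:25,r3:27,r4:Add2,r5:Add3
cycle 12: CDB Add1=34; issue SUB r1<-Add1 // r0:1,r1:Add1,r2:25,r3:27,r4:Add2,r5:Add3
cycle 13: - // r0:1,r1:Add1,r2:25,r3:27,r4:Add2,r5:Add3
cycle 14: CDB Add1=-7 // r0:1,r1:-7,r2:25,r3:27,r4:Add2,r5:Add3
cycle 15: CDB Add3=-33 // r0:1,r1:-7,r2:25,r3:27,r4:Add2,r5:-33

STATUS = VALUE -33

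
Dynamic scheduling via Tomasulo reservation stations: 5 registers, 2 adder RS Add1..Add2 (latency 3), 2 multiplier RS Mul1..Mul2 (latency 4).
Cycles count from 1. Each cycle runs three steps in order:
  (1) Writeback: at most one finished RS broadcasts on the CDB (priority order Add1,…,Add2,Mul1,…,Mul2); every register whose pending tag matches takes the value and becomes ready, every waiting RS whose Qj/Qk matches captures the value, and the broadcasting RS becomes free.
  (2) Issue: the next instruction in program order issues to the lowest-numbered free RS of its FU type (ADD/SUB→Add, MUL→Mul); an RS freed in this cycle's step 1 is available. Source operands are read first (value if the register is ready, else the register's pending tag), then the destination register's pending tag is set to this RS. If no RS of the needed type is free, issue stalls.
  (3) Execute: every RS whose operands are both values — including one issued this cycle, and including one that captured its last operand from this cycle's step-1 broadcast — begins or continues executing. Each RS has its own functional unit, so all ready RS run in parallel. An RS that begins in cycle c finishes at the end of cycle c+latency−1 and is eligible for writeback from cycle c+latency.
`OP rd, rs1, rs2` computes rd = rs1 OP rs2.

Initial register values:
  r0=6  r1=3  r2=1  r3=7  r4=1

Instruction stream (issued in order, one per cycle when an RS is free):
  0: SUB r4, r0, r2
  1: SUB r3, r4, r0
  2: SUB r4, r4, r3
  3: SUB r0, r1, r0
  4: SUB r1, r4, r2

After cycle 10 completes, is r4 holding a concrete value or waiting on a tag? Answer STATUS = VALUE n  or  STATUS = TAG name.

STATUS = VALUE 6

  c1: issue SUB r4<-Add1  regs: r0:6,r1:3,r2:1,r3:7,r4:Add1
  c2: issue SUB r3<-Add2  regs: r0:6,r1:3,r2:1,r3:Add2,r4:Add1
  c3: stall  regs: r0:6,r1:3,r2:1,r3:Add2,r4:Add1
  c4: CDB Add1=5; issue SUB r4<-Add1  regs: r0:6,r1:3,r2:1,r3:Add2,r4:Add1
  c5: stall  regs: r0:6,r1:3,r2:1,r3:Add2,r4:Add1
  c6: stall  regs: r0:6,r1:3,r2:1,r3:Add2,r4:Add1
  c7: CDB Add2=-1; issue SUB r0<-Add2  regs: r0:Add2,r1:3,r2:1,r3:-1,r4:Add1
  c8: stall  regs: r0:Add2,r1:3,r2:1,r3:-1,r4:Add1
  c9: stall  regs: r0:Add2,r1:3,r2:1,r3:-1,r4:Add1
  c10: CDB Add1=6; issue SUB r1<-Add1  regs: r0:Add2,r1:Add1,r2:1,r3:-1,r4:6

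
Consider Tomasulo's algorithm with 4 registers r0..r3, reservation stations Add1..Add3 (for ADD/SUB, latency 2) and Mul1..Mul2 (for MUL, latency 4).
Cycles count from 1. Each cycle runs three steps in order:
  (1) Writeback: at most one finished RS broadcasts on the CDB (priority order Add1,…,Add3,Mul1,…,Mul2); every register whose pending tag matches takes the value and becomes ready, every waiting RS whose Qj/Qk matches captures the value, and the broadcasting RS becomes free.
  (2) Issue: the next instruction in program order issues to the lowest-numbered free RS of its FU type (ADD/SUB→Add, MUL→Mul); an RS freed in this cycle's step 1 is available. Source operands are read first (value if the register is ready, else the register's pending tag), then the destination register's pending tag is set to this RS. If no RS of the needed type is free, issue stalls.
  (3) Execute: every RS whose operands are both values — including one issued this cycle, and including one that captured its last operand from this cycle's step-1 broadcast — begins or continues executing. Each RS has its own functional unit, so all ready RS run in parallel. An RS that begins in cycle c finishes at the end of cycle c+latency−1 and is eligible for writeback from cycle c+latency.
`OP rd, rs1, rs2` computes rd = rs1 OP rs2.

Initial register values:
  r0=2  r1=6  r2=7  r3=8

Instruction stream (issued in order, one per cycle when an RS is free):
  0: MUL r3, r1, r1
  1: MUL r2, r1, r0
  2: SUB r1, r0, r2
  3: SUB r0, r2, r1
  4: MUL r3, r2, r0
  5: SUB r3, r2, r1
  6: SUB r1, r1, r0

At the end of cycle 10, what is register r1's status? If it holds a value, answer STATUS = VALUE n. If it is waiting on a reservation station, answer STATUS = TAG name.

cycle 1: issue MUL r3<-Mul1 // r0:2,r1:6,r2:7,r3:Mul1
cycle 2: issue MUL r2<-Mul2 // r0:2,r1:6,r2:Mul2,r3:Mul1
cycle 3: issue SUB r1<-Add1 // r0:2,r1:Add1,r2:Mul2,r3:Mul1
cycle 4: issue SUB r0<-Add2 // r0:Add2,r1:Add1,r2:Mul2,r3:Mul1
cycle 5: CDB Mul1=36; issue MUL r3<-Mul1 // r0:Add2,r1:Add1,r2:Mul2,r3:Mul1
cycle 6: CDB Mul2=12; issue SUB r3<-Add3 // r0:Add2,r1:Add1,r2:12,r3:Add3
cycle 7: stall // r0:Add2,r1:Add1,r2:12,r3:Add3
cycle 8: CDB Add1=-10; issue SUB r1<-Add1 // r0:Add2,r1:Add1,r2:12,r3:Add3
cycle 9: - // r0:Add2,r1:Add1,r2:12,r3:Add3
cycle 10: CDB Add2=22 // r0:22,r1:Add1,r2:12,r3:Add3

STATUS = TAG Add1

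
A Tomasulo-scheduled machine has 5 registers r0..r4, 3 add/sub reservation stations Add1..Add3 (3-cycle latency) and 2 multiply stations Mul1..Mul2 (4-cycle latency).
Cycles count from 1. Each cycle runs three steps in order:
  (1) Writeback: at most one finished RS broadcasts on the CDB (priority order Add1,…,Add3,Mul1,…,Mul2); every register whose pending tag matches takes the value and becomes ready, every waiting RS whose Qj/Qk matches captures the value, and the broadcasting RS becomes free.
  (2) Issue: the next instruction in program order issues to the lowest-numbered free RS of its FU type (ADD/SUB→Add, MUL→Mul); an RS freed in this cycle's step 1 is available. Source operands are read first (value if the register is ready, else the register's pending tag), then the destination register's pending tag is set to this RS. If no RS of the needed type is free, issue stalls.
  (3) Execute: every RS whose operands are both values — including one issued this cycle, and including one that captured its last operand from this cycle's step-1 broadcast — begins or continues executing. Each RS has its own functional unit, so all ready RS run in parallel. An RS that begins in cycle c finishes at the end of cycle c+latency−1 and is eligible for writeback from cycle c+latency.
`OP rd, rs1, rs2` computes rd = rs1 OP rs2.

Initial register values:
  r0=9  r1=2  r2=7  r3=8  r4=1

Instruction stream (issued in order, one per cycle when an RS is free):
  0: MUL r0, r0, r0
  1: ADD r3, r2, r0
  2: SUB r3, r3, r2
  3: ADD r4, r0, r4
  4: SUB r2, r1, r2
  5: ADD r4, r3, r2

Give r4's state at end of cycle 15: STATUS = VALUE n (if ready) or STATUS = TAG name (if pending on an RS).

STATUS = VALUE 76

c1: issue MUL r0<-Mul1 | r0:Mul1,r1:2,r2:7,r3:8,r4:1
c2: issue ADD r3<-Add1 | r0:Mul1,r1:2,r2:7,r3:Add1,r4:1
c3: issue SUB r3<-Add2 | r0:Mul1,r1:2,r2:7,r3:Add2,r4:1
c4: issue ADD r4<-Add3 | r0:Mul1,r1:2,r2:7,r3:Add2,r4:Add3
c5: CDB Mul1=81; stall | r0:81,r1:2,r2:7,r3:Add2,r4:Add3
c6: stall | r0:81,r1:2,r2:7,r3:Add2,r4:Add3
c7: stall | r0:81,r1:2,r2:7,r3:Add2,r4:Add3
c8: CDB Add1=88; issue SUB r2<-Add1 | r0:81,r1:2,r2:Add1,r3:Add2,r4:Add3
c9: CDB Add3=82; issue ADD r4<-Add3 | r0:81,r1:2,r2:Add1,r3:Add2,r4:Add3
c10: - | r0:81,r1:2,r2:Add1,r3:Add2,r4:Add3
c11: CDB Add1=-5 | r0:81,r1:2,r2:-5,r3:Add2,r4:Add3
c12: CDB Add2=81 | r0:81,r1:2,r2:-5,r3:81,r4:Add3
c13: - | r0:81,r1:2,r2:-5,r3:81,r4:Add3
c14: - | r0:81,r1:2,r2:-5,r3:81,r4:Add3
c15: CDB Add3=76 | r0:81,r1:2,r2:-5,r3:81,r4:76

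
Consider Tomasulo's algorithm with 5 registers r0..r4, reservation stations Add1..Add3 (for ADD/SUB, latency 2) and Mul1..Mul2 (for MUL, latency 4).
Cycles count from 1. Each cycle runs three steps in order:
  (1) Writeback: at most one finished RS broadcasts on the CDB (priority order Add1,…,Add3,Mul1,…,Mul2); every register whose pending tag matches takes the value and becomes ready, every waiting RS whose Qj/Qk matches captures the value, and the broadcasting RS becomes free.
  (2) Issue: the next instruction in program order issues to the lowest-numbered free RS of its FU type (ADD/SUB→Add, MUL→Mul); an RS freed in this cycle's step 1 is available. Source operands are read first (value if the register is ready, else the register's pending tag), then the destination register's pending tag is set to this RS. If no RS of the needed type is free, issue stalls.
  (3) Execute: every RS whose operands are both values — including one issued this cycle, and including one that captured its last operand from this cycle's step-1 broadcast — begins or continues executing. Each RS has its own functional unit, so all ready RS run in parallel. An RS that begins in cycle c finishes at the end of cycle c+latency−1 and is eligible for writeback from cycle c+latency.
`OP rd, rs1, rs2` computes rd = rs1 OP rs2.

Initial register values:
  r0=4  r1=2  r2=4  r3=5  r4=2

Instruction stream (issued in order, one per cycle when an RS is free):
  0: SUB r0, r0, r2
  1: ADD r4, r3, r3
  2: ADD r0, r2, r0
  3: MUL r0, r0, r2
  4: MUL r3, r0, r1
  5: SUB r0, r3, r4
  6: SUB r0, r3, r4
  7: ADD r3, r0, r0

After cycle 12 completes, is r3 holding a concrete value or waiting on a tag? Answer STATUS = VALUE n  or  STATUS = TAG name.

c1: issue SUB r0<-Add1 | r0:Add1,r1:2,r2:4,r3:5,r4:2
c2: issue ADD r4<-Add2 | r0:Add1,r1:2,r2:4,r3:5,r4:Add2
c3: CDB Add1=0; issue ADD r0<-Add1 | r0:Add1,r1:2,r2:4,r3:5,r4:Add2
c4: CDB Add2=10; issue MUL r0<-Mul1 | r0:Mul1,r1:2,r2:4,r3:5,r4:10
c5: CDB Add1=4; issue MUL r3<-Mul2 | r0:Mul1,r1:2,r2:4,r3:Mul2,r4:10
c6: issue SUB r0<-Add1 | r0:Add1,r1:2,r2:4,r3:Mul2,r4:10
c7: issue SUB r0<-Add2 | r0:Add2,r1:2,r2:4,r3:Mul2,r4:10
c8: issue ADD r3<-Add3 | r0:Add2,r1:2,r2:4,r3:Add3,r4:10
c9: CDB Mul1=16 | r0:Add2,r1:2,r2:4,r3:Add3,r4:10
c10: - | r0:Add2,r1:2,r2:4,r3:Add3,r4:10
c11: - | r0:Add2,r1:2,r2:4,r3:Add3,r4:10
c12: - | r0:Add2,r1:2,r2:4,r3:Add3,r4:10

STATUS = TAG Add3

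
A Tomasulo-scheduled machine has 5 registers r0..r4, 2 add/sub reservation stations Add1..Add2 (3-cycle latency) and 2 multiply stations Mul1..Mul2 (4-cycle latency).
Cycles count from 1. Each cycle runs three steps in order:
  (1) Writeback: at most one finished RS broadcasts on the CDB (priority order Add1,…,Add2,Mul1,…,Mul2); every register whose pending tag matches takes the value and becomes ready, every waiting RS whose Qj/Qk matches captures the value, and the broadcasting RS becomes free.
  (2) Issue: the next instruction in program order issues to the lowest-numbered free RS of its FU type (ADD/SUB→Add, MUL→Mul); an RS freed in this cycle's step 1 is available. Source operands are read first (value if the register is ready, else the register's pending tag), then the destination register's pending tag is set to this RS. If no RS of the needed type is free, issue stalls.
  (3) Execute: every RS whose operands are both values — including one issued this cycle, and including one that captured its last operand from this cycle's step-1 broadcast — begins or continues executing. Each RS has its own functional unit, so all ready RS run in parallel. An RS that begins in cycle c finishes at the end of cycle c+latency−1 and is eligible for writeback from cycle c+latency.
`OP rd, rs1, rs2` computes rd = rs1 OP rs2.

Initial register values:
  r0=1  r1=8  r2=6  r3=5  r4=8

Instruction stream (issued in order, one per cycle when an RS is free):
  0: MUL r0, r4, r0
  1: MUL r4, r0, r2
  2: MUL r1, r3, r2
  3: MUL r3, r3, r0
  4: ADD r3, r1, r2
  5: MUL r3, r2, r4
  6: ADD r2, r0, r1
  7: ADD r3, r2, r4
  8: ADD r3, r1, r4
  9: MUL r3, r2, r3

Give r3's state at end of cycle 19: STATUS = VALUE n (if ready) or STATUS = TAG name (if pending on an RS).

c1: issue MUL r0<-Mul1 | r0:Mul1,r1:8,r2:6,r3:5,r4:8
c2: issue MUL r4<-Mul2 | r0:Mul1,r1:8,r2:6,r3:5,r4:Mul2
c3: stall | r0:Mul1,r1:8,r2:6,r3:5,r4:Mul2
c4: stall | r0:Mul1,r1:8,r2:6,r3:5,r4:Mul2
c5: CDB Mul1=8; issue MUL r1<-Mul1 | r0:8,r1:Mul1,r2:6,r3:5,r4:Mul2
c6: stall | r0:8,r1:Mul1,r2:6,r3:5,r4:Mul2
c7: stall | r0:8,r1:Mul1,r2:6,r3:5,r4:Mul2
c8: stall | r0:8,r1:Mul1,r2:6,r3:5,r4:Mul2
c9: CDB Mul1=30; issue MUL r3<-Mul1 | r0:8,r1:30,r2:6,r3:Mul1,r4:Mul2
c10: CDB Mul2=48; issue ADD r3<-Add1 | r0:8,r1:30,r2:6,r3:Add1,r4:48
c11: issue MUL r3<-Mul2 | r0:8,r1:30,r2:6,r3:Mul2,r4:48
c12: issue ADD r2<-Add2 | r0:8,r1:30,r2:Add2,r3:Mul2,r4:48
c13: CDB Add1=36; issue ADD r3<-Add1 | r0:8,r1:30,r2:Add2,r3:Add1,r4:48
c14: CDB Mul1=40; stall | r0:8,r1:30,r2:Add2,r3:Add1,r4:48
c15: CDB Add2=38; issue ADD r3<-Add2 | r0:8,r1:30,r2:38,r3:Add2,r4:48
c16: CDB Mul2=288; issue MUL r3<-Mul1 | r0:8,r1:30,r2:38,r3:Mul1,r4:48
c17: - | r0:8,r1:30,r2:38,r3:Mul1,r4:48
c18: CDB Add1=86 | r0:8,r1:30,r2:38,r3:Mul1,r4:48
c19: CDB Add2=78 | r0:8,r1:30,r2:38,r3:Mul1,r4:48

STATUS = TAG Mul1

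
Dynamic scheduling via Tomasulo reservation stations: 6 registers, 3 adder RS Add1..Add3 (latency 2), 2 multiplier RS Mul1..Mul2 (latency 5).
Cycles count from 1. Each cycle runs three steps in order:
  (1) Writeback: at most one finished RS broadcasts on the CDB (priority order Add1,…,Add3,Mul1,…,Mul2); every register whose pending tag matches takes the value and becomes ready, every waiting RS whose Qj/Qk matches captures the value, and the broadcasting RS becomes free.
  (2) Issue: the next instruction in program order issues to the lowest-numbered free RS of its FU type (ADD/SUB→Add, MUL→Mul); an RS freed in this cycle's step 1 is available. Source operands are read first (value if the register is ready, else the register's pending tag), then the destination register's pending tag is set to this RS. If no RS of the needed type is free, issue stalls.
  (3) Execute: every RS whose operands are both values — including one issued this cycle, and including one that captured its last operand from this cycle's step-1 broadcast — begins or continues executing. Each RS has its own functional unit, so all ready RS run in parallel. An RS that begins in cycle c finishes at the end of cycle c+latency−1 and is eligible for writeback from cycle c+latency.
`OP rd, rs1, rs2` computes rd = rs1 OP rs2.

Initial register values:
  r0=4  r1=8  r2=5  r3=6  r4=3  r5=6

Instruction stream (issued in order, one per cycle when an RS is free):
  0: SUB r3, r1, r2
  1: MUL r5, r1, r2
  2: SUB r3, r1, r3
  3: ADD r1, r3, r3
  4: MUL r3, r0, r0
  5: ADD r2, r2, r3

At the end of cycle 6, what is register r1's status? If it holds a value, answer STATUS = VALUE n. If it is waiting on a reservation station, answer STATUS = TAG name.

c1: issue SUB r3<-Add1 | r0:4,r1:8,r2:5,r3:Add1,r4:3,r5:6
c2: issue MUL r5<-Mul1 | r0:4,r1:8,r2:5,r3:Add1,r4:3,r5:Mul1
c3: CDB Add1=3; issue SUB r3<-Add1 | r0:4,r1:8,r2:5,r3:Add1,r4:3,r5:Mul1
c4: issue ADD r1<-Add2 | r0:4,r1:Add2,r2:5,r3:Add1,r4:3,r5:Mul1
c5: CDB Add1=5; issue MUL r3<-Mul2 | r0:4,r1:Add2,r2:5,r3:Mul2,r4:3,r5:Mul1
c6: issue ADD r2<-Add1 | r0:4,r1:Add2,r2:Add1,r3:Mul2,r4:3,r5:Mul1

STATUS = TAG Add2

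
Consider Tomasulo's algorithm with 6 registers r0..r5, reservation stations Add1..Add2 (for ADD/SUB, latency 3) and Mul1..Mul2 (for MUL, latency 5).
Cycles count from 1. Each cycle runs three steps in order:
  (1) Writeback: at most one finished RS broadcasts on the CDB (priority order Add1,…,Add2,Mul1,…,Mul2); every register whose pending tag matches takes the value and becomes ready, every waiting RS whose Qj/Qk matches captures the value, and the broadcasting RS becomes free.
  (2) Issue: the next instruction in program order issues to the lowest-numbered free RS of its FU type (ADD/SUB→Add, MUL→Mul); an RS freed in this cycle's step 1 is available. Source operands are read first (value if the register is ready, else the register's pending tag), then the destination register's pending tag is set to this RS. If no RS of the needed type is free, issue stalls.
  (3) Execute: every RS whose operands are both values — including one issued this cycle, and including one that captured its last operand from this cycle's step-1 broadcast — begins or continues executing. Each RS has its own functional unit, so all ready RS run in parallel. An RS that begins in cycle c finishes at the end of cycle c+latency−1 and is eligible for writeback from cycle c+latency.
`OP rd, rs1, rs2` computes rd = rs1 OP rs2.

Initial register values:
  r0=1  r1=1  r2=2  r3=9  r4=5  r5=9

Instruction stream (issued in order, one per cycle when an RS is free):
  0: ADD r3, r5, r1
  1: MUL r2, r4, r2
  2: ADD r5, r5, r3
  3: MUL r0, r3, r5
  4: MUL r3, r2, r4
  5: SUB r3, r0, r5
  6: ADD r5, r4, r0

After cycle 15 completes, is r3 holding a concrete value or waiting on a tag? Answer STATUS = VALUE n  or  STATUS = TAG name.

STATUS = VALUE 171

  c1: issue ADD r3<-Add1  regs: r0:1,r1:1,r2:2,r3:Add1,r4:5,r5:9
  c2: issue MUL r2<-Mul1  regs: r0:1,r1:1,r2:Mul1,r3:Add1,r4:5,r5:9
  c3: issue ADD r5<-Add2  regs: r0:1,r1:1,r2:Mul1,r3:Add1,r4:5,r5:Add2
  c4: CDB Add1=10; issue MUL r0<-Mul2  regs: r0:Mul2,r1:1,r2:Mul1,r3:10,r4:5,r5:Add2
  c5: stall  regs: r0:Mul2,r1:1,r2:Mul1,r3:10,r4:5,r5:Add2
  c6: stall  regs: r0:Mul2,r1:1,r2:Mul1,r3:10,r4:5,r5:Add2
  c7: CDB Add2=19; stall  regs: r0:Mul2,r1:1,r2:Mul1,r3:10,r4:5,r5:19
  c8: CDB Mul1=10; issue MUL r3<-Mul1  regs: r0:Mul2,r1:1,r2:10,r3:Mul1,r4:5,r5:19
  c9: issue SUB r3<-Add1  regs: r0:Mul2,r1:1,r2:10,r3:Add1,r4:5,r5:19
  c10: issue ADD r5<-Add2  regs: r0:Mul2,r1:1,r2:10,r3:Add1,r4:5,r5:Add2
  c11: -  regs: r0:Mul2,r1:1,r2:10,r3:Add1,r4:5,r5:Add2
  c12: CDB Mul2=190  regs: r0:190,r1:1,r2:10,r3:Add1,r4:5,r5:Add2
  c13: CDB Mul1=50  regs: r0:190,r1:1,r2:10,r3:Add1,r4:5,r5:Add2
  c14: -  regs: r0:190,r1:1,r2:10,r3:Add1,r4:5,r5:Add2
  c15: CDB Add1=171  regs: r0:190,r1:1,r2:10,r3:171,r4:5,r5:Add2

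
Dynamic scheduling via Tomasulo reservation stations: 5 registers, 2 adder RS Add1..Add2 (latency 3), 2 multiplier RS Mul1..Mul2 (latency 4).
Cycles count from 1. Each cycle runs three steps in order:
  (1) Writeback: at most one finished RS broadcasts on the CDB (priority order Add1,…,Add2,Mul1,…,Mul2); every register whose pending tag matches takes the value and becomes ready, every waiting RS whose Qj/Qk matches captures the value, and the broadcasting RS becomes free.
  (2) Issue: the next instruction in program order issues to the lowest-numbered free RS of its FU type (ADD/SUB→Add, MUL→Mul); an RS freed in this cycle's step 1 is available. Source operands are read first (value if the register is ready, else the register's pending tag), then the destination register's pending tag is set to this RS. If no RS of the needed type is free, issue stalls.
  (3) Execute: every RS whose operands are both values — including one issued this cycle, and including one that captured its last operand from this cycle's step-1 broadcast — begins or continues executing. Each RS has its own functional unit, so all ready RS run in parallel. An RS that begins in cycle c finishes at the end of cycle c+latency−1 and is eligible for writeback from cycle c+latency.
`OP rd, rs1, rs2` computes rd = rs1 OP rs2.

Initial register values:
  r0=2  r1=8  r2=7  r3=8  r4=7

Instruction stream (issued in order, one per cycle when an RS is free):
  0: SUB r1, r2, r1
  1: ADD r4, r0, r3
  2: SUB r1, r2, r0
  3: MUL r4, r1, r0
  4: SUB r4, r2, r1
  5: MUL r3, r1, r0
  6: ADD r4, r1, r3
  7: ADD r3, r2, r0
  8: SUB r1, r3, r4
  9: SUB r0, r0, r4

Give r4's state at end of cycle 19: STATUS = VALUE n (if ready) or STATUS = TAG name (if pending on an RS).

cycle 1: issue SUB r1<-Add1 // r0:2,r1:Add1,r2:7,r3:8,r4:7
cycle 2: issue ADD r4<-Add2 // r0:2,r1:Add1,r2:7,r3:8,r4:Add2
cycle 3: stall // r0:2,r1:Add1,r2:7,r3:8,r4:Add2
cycle 4: CDB Add1=-1; issue SUB r1<-Add1 // r0:2,r1:Add1,r2:7,r3:8,r4:Add2
cycle 5: CDB Add2=10; issue MUL r4<-Mul1 // r0:2,r1:Add1,r2:7,r3:8,r4:Mul1
cycle 6: issue SUB r4<-Add2 // r0:2,r1:Add1,r2:7,r3:8,r4:Add2
cycle 7: CDB Add1=5; issue MUL r3<-Mul2 // r0:2,r1:5,r2:7,r3:Mul2,r4:Add2
cycle 8: issue ADD r4<-Add1 // r0:2,r1:5,r2:7,r3:Mul2,r4:Add1
cycle 9: stall // r0:2,r1:5,r2:7,r3:Mul2,r4:Add1
cycle 10: CDB Add2=2; issue ADD r3<-Add2 // r0:2,r1:5,r2:7,r3:Add2,r4:Add1
cycle 11: CDB Mul1=10; stall // r0:2,r1:5,r2:7,r3:Add2,r4:Add1
cycle 12: CDB Mul2=10; stall // r0:2,r1:5,r2:7,r3:Add2,r4:Add1
cycle 13: CDB Add2=9; issue SUB r1<-Add2 // r0:2,r1:Add2,r2:7,r3:9,r4:Add1
cycle 14: stall // r0:2,r1:Add2,r2:7,r3:9,r4:Add1
cycle 15: CDB Add1=15; issue SUB r0<-Add1 // r0:Add1,r1:Add2,r2:7,r3:9,r4:15
cycle 16: - // r0:Add1,r1:Add2,r2:7,r3:9,r4:15
cycle 17: - // r0:Add1,r1:Add2,r2:7,r3:9,r4:15
cycle 18: CDB Add1=-13 // r0:-13,r1:Add2,r2:7,r3:9,r4:15
cycle 19: CDB Add2=-6 // r0:-13,r1:-6,r2:7,r3:9,r4:15

STATUS = VALUE 15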